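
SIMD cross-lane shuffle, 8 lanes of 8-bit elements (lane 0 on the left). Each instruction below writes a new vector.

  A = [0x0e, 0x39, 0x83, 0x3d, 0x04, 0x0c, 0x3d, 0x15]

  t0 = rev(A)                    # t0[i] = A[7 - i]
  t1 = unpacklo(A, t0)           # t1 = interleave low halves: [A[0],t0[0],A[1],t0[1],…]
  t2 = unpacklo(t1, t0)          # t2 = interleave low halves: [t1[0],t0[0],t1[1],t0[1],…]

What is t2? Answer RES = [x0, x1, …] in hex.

RES = [0x0e, 0x15, 0x15, 0x3d, 0x39, 0x0c, 0x3d, 0x04]

t0 = [0x15, 0x3d, 0x0c, 0x04, 0x3d, 0x83, 0x39, 0x0e]
t1 = [0x0e, 0x15, 0x39, 0x3d, 0x83, 0x0c, 0x3d, 0x04]
t2 = [0x0e, 0x15, 0x15, 0x3d, 0x39, 0x0c, 0x3d, 0x04]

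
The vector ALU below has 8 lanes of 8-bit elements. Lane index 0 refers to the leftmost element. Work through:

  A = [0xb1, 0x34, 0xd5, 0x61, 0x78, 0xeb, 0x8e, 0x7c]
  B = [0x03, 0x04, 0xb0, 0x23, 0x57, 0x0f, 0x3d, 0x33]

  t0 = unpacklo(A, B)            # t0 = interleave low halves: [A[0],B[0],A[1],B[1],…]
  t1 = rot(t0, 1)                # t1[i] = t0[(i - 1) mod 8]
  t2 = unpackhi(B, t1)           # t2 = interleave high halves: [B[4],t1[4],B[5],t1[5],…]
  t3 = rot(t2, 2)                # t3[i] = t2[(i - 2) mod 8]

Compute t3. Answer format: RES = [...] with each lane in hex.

RES = [0x33, 0x61, 0x57, 0x04, 0x0f, 0xd5, 0x3d, 0xb0]

t0 = [0xb1, 0x03, 0x34, 0x04, 0xd5, 0xb0, 0x61, 0x23]
t1 = [0x23, 0xb1, 0x03, 0x34, 0x04, 0xd5, 0xb0, 0x61]
t2 = [0x57, 0x04, 0x0f, 0xd5, 0x3d, 0xb0, 0x33, 0x61]
t3 = [0x33, 0x61, 0x57, 0x04, 0x0f, 0xd5, 0x3d, 0xb0]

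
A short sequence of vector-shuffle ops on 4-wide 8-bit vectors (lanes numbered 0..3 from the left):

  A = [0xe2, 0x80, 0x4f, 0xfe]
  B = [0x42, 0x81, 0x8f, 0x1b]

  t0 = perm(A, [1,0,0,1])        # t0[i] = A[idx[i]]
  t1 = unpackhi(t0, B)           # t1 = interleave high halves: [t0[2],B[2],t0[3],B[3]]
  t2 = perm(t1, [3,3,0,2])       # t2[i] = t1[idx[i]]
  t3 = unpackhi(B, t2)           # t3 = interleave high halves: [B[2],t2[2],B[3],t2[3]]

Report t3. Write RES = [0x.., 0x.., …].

RES = [0x8f, 0xe2, 0x1b, 0x80]

→ t0 |80|e2|e2|80|
→ t1 |e2|8f|80|1b|
→ t2 |1b|1b|e2|80|
→ t3 |8f|e2|1b|80|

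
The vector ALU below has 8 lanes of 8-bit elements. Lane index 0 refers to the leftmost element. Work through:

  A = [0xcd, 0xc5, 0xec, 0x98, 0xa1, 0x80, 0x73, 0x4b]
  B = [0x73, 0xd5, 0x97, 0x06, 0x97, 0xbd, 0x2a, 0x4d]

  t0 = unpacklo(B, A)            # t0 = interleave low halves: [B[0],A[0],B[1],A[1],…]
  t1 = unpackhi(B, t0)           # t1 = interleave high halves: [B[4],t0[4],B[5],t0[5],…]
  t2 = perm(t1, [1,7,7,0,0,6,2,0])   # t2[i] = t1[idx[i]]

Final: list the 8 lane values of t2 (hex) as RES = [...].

RES = [0x97, 0x98, 0x98, 0x97, 0x97, 0x4d, 0xbd, 0x97]

t0 = [0x73, 0xcd, 0xd5, 0xc5, 0x97, 0xec, 0x06, 0x98]
t1 = [0x97, 0x97, 0xbd, 0xec, 0x2a, 0x06, 0x4d, 0x98]
t2 = [0x97, 0x98, 0x98, 0x97, 0x97, 0x4d, 0xbd, 0x97]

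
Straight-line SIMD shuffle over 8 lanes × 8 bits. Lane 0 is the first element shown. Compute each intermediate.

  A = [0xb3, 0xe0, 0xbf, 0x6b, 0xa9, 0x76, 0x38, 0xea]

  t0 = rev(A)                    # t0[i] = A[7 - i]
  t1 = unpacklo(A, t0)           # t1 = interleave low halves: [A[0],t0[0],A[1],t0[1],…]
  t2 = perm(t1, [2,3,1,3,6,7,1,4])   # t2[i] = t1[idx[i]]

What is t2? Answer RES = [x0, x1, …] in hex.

  t0: ea 38 76 a9 6b bf e0 b3
  t1: b3 ea e0 38 bf 76 6b a9
  t2: e0 38 ea 38 6b a9 ea bf

RES = [0xe0, 0x38, 0xea, 0x38, 0x6b, 0xa9, 0xea, 0xbf]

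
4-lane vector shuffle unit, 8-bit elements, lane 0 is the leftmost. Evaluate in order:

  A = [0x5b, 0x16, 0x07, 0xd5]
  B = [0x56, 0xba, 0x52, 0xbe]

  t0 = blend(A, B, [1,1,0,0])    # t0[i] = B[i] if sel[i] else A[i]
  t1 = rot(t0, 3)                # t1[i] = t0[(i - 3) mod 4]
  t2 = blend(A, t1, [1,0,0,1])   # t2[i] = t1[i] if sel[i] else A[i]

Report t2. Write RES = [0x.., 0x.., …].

→ t0 |56|ba|07|d5|
→ t1 |ba|07|d5|56|
→ t2 |ba|16|07|56|

RES = [0xba, 0x16, 0x07, 0x56]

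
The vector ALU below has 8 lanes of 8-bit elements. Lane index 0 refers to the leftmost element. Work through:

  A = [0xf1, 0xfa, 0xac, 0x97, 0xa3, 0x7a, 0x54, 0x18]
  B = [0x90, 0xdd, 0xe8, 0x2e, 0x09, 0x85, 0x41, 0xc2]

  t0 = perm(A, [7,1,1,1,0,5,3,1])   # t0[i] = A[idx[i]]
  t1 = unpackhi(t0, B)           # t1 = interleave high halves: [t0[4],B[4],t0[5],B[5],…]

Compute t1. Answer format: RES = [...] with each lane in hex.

t0 = [0x18, 0xfa, 0xfa, 0xfa, 0xf1, 0x7a, 0x97, 0xfa]
t1 = [0xf1, 0x09, 0x7a, 0x85, 0x97, 0x41, 0xfa, 0xc2]

RES = [ 0xf1  0x09  0x7a  0x85  0x97  0x41  0xfa  0xc2 ]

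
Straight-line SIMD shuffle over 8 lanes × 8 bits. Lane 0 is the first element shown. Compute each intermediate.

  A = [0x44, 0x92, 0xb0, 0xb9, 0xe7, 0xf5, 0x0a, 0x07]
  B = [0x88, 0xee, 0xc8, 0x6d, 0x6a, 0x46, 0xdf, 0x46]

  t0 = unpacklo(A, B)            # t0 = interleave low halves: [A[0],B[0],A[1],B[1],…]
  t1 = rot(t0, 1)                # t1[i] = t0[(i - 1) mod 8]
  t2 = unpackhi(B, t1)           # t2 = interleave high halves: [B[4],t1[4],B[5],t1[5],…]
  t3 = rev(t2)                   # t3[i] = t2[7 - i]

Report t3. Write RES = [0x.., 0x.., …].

RES = [ 0xb9  0x46  0xc8  0xdf  0xb0  0x46  0xee  0x6a ]

→ t0 |44|88|92|ee|b0|c8|b9|6d|
→ t1 |6d|44|88|92|ee|b0|c8|b9|
→ t2 |6a|ee|46|b0|df|c8|46|b9|
→ t3 |b9|46|c8|df|b0|46|ee|6a|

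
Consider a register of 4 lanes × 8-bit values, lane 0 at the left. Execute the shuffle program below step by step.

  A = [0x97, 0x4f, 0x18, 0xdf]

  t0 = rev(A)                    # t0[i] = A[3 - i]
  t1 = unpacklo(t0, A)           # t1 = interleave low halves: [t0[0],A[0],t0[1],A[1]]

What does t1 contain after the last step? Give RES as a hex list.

RES = [ 0xdf  0x97  0x18  0x4f ]

→ t0 |df|18|4f|97|
→ t1 |df|97|18|4f|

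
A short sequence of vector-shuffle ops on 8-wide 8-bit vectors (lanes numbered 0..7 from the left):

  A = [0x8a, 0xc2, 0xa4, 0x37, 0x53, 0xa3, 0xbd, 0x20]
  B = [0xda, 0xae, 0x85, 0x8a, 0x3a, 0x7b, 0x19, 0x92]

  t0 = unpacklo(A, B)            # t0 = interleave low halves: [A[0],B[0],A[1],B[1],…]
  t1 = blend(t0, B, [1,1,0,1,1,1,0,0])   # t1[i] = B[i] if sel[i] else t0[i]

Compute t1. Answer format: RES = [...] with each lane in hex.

→ t0 |8a|da|c2|ae|a4|85|37|8a|
→ t1 |da|ae|c2|8a|3a|7b|37|8a|

RES = [0xda, 0xae, 0xc2, 0x8a, 0x3a, 0x7b, 0x37, 0x8a]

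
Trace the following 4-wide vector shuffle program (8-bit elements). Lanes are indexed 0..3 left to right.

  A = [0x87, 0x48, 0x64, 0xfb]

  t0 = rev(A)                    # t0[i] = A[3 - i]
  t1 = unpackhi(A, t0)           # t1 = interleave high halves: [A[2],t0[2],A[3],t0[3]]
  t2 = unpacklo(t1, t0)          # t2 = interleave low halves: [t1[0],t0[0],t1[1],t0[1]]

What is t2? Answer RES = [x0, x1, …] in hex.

RES = [ 0x64  0xfb  0x48  0x64 ]

t0 = [0xfb, 0x64, 0x48, 0x87]
t1 = [0x64, 0x48, 0xfb, 0x87]
t2 = [0x64, 0xfb, 0x48, 0x64]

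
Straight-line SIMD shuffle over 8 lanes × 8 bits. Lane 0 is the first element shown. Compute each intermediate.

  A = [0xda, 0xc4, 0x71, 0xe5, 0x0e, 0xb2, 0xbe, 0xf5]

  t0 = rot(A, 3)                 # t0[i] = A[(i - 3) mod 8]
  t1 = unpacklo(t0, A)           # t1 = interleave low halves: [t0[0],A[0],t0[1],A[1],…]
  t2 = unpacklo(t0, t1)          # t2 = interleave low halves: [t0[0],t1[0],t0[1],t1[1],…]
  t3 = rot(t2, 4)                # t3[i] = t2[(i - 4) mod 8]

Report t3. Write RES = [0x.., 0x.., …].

RES = [0xf5, 0xbe, 0xda, 0xc4, 0xb2, 0xb2, 0xbe, 0xda]

→ t0 |b2|be|f5|da|c4|71|e5|0e|
→ t1 |b2|da|be|c4|f5|71|da|e5|
→ t2 |b2|b2|be|da|f5|be|da|c4|
→ t3 |f5|be|da|c4|b2|b2|be|da|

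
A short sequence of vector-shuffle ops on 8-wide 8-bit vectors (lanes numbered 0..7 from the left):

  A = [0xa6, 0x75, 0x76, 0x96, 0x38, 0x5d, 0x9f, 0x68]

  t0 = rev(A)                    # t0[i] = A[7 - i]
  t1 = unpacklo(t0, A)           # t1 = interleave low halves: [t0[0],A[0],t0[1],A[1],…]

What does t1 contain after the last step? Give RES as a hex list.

t0 = [0x68, 0x9f, 0x5d, 0x38, 0x96, 0x76, 0x75, 0xa6]
t1 = [0x68, 0xa6, 0x9f, 0x75, 0x5d, 0x76, 0x38, 0x96]

RES = [ 0x68  0xa6  0x9f  0x75  0x5d  0x76  0x38  0x96 ]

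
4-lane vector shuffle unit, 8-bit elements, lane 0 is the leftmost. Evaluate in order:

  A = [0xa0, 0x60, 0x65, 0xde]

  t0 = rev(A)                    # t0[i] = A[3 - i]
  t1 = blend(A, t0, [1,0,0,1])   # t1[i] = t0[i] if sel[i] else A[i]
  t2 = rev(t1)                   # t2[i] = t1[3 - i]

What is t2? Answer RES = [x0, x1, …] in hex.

t0 = [0xde, 0x65, 0x60, 0xa0]
t1 = [0xde, 0x60, 0x65, 0xa0]
t2 = [0xa0, 0x65, 0x60, 0xde]

RES = [ 0xa0  0x65  0x60  0xde ]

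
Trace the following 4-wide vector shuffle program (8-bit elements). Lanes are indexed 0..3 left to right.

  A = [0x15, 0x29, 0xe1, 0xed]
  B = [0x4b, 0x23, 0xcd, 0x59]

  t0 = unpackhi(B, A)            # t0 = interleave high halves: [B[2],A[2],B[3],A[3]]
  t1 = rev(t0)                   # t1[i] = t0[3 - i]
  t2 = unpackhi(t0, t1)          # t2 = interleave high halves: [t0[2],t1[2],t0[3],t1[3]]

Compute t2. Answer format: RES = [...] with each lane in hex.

RES = [0x59, 0xe1, 0xed, 0xcd]

t0 = [0xcd, 0xe1, 0x59, 0xed]
t1 = [0xed, 0x59, 0xe1, 0xcd]
t2 = [0x59, 0xe1, 0xed, 0xcd]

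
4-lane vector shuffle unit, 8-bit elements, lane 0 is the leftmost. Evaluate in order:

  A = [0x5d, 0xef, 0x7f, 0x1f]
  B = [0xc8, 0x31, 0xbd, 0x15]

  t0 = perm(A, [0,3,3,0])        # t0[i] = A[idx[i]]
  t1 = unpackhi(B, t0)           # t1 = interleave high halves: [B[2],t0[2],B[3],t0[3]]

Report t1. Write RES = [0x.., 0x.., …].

RES = [ 0xbd  0x1f  0x15  0x5d ]

→ t0 |5d|1f|1f|5d|
→ t1 |bd|1f|15|5d|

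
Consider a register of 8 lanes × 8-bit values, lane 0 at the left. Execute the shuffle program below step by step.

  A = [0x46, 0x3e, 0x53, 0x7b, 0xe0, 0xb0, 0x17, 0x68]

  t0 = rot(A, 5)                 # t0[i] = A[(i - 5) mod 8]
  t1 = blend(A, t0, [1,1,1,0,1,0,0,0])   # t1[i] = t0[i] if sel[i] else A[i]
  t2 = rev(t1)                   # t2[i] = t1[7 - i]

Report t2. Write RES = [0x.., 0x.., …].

t0 = [0x7b, 0xe0, 0xb0, 0x17, 0x68, 0x46, 0x3e, 0x53]
t1 = [0x7b, 0xe0, 0xb0, 0x7b, 0x68, 0xb0, 0x17, 0x68]
t2 = [0x68, 0x17, 0xb0, 0x68, 0x7b, 0xb0, 0xe0, 0x7b]

RES = [ 0x68  0x17  0xb0  0x68  0x7b  0xb0  0xe0  0x7b ]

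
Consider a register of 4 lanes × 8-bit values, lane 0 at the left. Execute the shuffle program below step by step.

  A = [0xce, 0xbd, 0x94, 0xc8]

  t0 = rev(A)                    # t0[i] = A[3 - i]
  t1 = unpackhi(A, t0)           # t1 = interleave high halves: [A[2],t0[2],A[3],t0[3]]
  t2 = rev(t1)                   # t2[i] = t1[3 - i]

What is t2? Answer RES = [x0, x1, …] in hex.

RES = [ 0xce  0xc8  0xbd  0x94 ]

→ t0 |c8|94|bd|ce|
→ t1 |94|bd|c8|ce|
→ t2 |ce|c8|bd|94|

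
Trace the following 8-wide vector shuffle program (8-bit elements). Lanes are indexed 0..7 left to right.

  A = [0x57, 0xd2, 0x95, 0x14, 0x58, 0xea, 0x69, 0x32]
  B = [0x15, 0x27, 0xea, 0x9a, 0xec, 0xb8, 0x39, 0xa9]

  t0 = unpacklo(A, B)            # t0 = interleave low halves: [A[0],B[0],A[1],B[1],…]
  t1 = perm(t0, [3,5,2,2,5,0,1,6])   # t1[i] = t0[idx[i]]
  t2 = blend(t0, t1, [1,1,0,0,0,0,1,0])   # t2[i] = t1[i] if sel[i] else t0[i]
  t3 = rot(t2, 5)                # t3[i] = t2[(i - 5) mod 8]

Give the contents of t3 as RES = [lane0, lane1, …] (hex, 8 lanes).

→ t0 |57|15|d2|27|95|ea|14|9a|
→ t1 |27|ea|d2|d2|ea|57|15|14|
→ t2 |27|ea|d2|27|95|ea|15|9a|
→ t3 |27|95|ea|15|9a|27|ea|d2|

RES = [ 0x27  0x95  0xea  0x15  0x9a  0x27  0xea  0xd2 ]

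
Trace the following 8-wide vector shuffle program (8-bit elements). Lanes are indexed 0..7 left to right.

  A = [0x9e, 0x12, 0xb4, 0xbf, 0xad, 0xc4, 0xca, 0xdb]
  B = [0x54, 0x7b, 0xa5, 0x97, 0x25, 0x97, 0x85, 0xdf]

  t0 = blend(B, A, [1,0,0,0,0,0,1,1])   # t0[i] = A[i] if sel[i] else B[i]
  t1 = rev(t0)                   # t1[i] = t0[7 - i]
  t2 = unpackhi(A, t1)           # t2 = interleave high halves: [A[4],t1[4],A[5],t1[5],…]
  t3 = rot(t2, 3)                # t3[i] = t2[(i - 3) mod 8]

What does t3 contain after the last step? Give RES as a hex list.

→ t0 |9e|7b|a5|97|25|97|ca|db|
→ t1 |db|ca|97|25|97|a5|7b|9e|
→ t2 |ad|97|c4|a5|ca|7b|db|9e|
→ t3 |7b|db|9e|ad|97|c4|a5|ca|

RES = [ 0x7b  0xdb  0x9e  0xad  0x97  0xc4  0xa5  0xca ]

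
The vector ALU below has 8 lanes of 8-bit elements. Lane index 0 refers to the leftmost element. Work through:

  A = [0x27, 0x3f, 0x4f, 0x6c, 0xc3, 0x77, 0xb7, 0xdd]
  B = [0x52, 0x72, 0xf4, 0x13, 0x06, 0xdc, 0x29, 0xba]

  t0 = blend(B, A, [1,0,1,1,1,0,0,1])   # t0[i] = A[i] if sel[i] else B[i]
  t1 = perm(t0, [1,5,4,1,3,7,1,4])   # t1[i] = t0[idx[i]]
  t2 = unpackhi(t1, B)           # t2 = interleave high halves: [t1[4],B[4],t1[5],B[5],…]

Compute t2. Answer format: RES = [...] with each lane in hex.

t0 = [0x27, 0x72, 0x4f, 0x6c, 0xc3, 0xdc, 0x29, 0xdd]
t1 = [0x72, 0xdc, 0xc3, 0x72, 0x6c, 0xdd, 0x72, 0xc3]
t2 = [0x6c, 0x06, 0xdd, 0xdc, 0x72, 0x29, 0xc3, 0xba]

RES = [0x6c, 0x06, 0xdd, 0xdc, 0x72, 0x29, 0xc3, 0xba]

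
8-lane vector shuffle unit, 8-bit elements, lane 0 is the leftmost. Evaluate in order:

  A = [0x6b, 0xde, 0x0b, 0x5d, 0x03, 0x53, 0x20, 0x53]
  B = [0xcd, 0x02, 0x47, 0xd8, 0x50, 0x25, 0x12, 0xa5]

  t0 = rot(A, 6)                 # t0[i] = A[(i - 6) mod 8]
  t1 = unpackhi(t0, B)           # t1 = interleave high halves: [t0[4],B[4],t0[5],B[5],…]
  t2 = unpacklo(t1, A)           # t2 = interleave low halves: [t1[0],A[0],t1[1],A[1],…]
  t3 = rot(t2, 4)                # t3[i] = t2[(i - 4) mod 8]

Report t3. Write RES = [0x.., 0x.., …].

  t0: 0b 5d 03 53 20 53 6b de
  t1: 20 50 53 25 6b 12 de a5
  t2: 20 6b 50 de 53 0b 25 5d
  t3: 53 0b 25 5d 20 6b 50 de

RES = [ 0x53  0x0b  0x25  0x5d  0x20  0x6b  0x50  0xde ]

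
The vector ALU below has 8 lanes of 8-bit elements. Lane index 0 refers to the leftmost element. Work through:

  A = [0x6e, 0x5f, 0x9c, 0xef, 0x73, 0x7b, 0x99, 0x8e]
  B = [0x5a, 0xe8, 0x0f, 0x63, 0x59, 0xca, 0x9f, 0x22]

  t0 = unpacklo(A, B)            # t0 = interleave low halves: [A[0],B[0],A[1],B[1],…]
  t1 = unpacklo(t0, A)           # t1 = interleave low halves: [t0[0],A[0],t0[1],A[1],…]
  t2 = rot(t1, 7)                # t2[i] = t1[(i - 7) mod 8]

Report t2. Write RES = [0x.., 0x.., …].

t0 = [0x6e, 0x5a, 0x5f, 0xe8, 0x9c, 0x0f, 0xef, 0x63]
t1 = [0x6e, 0x6e, 0x5a, 0x5f, 0x5f, 0x9c, 0xe8, 0xef]
t2 = [0x6e, 0x5a, 0x5f, 0x5f, 0x9c, 0xe8, 0xef, 0x6e]

RES = [0x6e, 0x5a, 0x5f, 0x5f, 0x9c, 0xe8, 0xef, 0x6e]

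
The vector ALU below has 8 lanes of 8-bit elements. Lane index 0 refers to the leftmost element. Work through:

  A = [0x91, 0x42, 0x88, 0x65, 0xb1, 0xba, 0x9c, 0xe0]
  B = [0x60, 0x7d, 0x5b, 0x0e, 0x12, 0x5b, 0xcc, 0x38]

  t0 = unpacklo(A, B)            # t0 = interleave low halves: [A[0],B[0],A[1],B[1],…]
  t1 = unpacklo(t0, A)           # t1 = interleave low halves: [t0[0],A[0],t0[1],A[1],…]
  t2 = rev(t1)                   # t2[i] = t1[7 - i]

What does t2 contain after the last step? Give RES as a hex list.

RES = [ 0x65  0x7d  0x88  0x42  0x42  0x60  0x91  0x91 ]

→ t0 |91|60|42|7d|88|5b|65|0e|
→ t1 |91|91|60|42|42|88|7d|65|
→ t2 |65|7d|88|42|42|60|91|91|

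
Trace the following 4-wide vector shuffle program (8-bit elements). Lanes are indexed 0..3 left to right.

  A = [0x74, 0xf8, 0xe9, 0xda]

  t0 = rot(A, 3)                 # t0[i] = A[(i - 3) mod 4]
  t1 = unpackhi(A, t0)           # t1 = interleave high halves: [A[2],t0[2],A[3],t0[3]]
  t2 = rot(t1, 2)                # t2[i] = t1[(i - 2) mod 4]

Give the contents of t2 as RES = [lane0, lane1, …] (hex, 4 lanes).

t0 = [0xf8, 0xe9, 0xda, 0x74]
t1 = [0xe9, 0xda, 0xda, 0x74]
t2 = [0xda, 0x74, 0xe9, 0xda]

RES = [ 0xda  0x74  0xe9  0xda ]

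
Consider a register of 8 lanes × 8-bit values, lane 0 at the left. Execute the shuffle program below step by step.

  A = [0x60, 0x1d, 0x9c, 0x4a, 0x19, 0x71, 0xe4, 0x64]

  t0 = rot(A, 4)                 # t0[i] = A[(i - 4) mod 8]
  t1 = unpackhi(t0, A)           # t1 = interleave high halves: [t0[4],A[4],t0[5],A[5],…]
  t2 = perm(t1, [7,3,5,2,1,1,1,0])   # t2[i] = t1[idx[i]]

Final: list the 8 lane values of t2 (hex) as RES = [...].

RES = [0x64, 0x71, 0xe4, 0x1d, 0x19, 0x19, 0x19, 0x60]

  t0: 19 71 e4 64 60 1d 9c 4a
  t1: 60 19 1d 71 9c e4 4a 64
  t2: 64 71 e4 1d 19 19 19 60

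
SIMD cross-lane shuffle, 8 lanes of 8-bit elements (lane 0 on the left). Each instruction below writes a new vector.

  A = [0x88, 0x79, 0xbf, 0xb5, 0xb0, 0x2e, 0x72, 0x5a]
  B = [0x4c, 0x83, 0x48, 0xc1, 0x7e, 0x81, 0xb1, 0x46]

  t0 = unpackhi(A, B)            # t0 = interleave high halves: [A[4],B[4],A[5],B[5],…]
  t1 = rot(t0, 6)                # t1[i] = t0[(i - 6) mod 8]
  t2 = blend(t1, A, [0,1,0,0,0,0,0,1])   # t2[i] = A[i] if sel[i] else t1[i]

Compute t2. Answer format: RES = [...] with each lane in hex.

RES = [0x2e, 0x79, 0x72, 0xb1, 0x5a, 0x46, 0xb0, 0x5a]

t0 = [0xb0, 0x7e, 0x2e, 0x81, 0x72, 0xb1, 0x5a, 0x46]
t1 = [0x2e, 0x81, 0x72, 0xb1, 0x5a, 0x46, 0xb0, 0x7e]
t2 = [0x2e, 0x79, 0x72, 0xb1, 0x5a, 0x46, 0xb0, 0x5a]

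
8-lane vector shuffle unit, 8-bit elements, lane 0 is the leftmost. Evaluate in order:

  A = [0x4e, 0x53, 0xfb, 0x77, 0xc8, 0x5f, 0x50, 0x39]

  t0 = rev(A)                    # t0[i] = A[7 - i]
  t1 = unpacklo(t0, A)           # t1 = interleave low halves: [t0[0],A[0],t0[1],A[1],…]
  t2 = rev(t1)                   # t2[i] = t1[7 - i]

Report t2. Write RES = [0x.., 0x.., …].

  t0: 39 50 5f c8 77 fb 53 4e
  t1: 39 4e 50 53 5f fb c8 77
  t2: 77 c8 fb 5f 53 50 4e 39

RES = [ 0x77  0xc8  0xfb  0x5f  0x53  0x50  0x4e  0x39 ]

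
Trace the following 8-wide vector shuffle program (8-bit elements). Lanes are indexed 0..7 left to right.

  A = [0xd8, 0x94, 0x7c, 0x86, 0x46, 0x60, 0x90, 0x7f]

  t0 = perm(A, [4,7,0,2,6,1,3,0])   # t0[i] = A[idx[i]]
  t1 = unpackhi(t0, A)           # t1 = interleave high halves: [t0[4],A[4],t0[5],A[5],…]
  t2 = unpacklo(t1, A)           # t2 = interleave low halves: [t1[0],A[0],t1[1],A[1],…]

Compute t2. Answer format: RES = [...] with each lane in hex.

RES = [0x90, 0xd8, 0x46, 0x94, 0x94, 0x7c, 0x60, 0x86]

t0 = [0x46, 0x7f, 0xd8, 0x7c, 0x90, 0x94, 0x86, 0xd8]
t1 = [0x90, 0x46, 0x94, 0x60, 0x86, 0x90, 0xd8, 0x7f]
t2 = [0x90, 0xd8, 0x46, 0x94, 0x94, 0x7c, 0x60, 0x86]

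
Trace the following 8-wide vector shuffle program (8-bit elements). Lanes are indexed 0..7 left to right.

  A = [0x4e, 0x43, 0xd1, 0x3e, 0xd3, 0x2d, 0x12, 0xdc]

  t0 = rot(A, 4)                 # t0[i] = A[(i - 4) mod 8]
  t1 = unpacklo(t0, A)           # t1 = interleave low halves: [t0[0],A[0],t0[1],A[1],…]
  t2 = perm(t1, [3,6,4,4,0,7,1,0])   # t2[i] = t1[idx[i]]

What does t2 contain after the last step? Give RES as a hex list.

RES = [0x43, 0xdc, 0x12, 0x12, 0xd3, 0x3e, 0x4e, 0xd3]

→ t0 |d3|2d|12|dc|4e|43|d1|3e|
→ t1 |d3|4e|2d|43|12|d1|dc|3e|
→ t2 |43|dc|12|12|d3|3e|4e|d3|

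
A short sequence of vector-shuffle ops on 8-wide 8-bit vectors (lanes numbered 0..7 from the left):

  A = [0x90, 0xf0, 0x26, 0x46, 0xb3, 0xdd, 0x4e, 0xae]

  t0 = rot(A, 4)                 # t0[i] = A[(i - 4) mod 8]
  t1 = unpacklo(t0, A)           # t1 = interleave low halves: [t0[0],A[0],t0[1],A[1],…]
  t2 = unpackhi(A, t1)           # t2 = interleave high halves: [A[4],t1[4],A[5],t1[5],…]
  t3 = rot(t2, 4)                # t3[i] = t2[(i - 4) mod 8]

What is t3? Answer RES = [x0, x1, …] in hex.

RES = [ 0x4e  0xae  0xae  0x46  0xb3  0x4e  0xdd  0x26 ]

t0 = [0xb3, 0xdd, 0x4e, 0xae, 0x90, 0xf0, 0x26, 0x46]
t1 = [0xb3, 0x90, 0xdd, 0xf0, 0x4e, 0x26, 0xae, 0x46]
t2 = [0xb3, 0x4e, 0xdd, 0x26, 0x4e, 0xae, 0xae, 0x46]
t3 = [0x4e, 0xae, 0xae, 0x46, 0xb3, 0x4e, 0xdd, 0x26]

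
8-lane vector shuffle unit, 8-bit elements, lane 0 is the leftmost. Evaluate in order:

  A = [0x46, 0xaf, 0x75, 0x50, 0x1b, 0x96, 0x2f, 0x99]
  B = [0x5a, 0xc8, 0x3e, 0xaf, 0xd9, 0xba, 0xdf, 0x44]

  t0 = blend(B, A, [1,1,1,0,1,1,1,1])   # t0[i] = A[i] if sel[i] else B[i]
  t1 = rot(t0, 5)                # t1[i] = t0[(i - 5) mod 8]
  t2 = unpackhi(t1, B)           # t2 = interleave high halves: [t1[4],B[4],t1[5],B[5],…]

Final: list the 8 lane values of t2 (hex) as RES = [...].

RES = [ 0x99  0xd9  0x46  0xba  0xaf  0xdf  0x75  0x44 ]

→ t0 |46|af|75|af|1b|96|2f|99|
→ t1 |af|1b|96|2f|99|46|af|75|
→ t2 |99|d9|46|ba|af|df|75|44|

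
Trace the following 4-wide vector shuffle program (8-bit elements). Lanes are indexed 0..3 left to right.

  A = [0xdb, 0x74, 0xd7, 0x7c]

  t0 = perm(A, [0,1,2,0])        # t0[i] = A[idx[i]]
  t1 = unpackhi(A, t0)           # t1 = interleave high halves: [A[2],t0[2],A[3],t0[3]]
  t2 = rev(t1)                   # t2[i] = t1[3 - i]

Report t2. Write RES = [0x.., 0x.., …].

RES = [ 0xdb  0x7c  0xd7  0xd7 ]

  t0: db 74 d7 db
  t1: d7 d7 7c db
  t2: db 7c d7 d7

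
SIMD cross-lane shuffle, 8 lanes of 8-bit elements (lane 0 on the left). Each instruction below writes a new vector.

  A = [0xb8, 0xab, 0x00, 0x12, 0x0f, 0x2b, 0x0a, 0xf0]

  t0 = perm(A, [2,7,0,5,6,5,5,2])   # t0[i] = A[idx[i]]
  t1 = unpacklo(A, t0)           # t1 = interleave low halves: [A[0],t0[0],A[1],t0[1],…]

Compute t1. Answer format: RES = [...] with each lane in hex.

RES = [ 0xb8  0x00  0xab  0xf0  0x00  0xb8  0x12  0x2b ]

t0 = [0x00, 0xf0, 0xb8, 0x2b, 0x0a, 0x2b, 0x2b, 0x00]
t1 = [0xb8, 0x00, 0xab, 0xf0, 0x00, 0xb8, 0x12, 0x2b]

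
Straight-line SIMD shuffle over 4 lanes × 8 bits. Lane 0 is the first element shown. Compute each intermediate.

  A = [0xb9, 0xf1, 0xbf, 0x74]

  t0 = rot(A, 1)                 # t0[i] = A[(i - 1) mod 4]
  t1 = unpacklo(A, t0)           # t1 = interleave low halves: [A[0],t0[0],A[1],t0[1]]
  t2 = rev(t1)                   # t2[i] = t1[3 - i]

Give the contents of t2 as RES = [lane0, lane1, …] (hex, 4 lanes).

RES = [0xb9, 0xf1, 0x74, 0xb9]

t0 = [0x74, 0xb9, 0xf1, 0xbf]
t1 = [0xb9, 0x74, 0xf1, 0xb9]
t2 = [0xb9, 0xf1, 0x74, 0xb9]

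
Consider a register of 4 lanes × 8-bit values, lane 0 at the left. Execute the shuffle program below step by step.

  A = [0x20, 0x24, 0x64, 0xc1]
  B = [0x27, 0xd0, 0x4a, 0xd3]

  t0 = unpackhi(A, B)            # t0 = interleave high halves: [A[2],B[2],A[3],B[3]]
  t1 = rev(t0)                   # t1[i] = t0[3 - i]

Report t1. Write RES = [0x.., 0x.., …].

RES = [ 0xd3  0xc1  0x4a  0x64 ]

t0 = [0x64, 0x4a, 0xc1, 0xd3]
t1 = [0xd3, 0xc1, 0x4a, 0x64]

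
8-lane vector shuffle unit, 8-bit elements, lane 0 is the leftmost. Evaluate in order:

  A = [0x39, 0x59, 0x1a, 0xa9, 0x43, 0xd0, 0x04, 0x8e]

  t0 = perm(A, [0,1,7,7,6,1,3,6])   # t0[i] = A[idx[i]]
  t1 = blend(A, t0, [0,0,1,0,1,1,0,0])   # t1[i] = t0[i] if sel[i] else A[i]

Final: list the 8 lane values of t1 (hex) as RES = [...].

t0 = [0x39, 0x59, 0x8e, 0x8e, 0x04, 0x59, 0xa9, 0x04]
t1 = [0x39, 0x59, 0x8e, 0xa9, 0x04, 0x59, 0x04, 0x8e]

RES = [ 0x39  0x59  0x8e  0xa9  0x04  0x59  0x04  0x8e ]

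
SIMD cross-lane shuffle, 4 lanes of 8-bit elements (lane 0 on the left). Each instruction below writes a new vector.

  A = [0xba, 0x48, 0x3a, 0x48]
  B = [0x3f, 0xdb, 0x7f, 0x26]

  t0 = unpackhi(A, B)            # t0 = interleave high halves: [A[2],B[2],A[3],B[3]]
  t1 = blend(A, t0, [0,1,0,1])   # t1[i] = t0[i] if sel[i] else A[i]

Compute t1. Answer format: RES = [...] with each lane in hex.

RES = [ 0xba  0x7f  0x3a  0x26 ]

→ t0 |3a|7f|48|26|
→ t1 |ba|7f|3a|26|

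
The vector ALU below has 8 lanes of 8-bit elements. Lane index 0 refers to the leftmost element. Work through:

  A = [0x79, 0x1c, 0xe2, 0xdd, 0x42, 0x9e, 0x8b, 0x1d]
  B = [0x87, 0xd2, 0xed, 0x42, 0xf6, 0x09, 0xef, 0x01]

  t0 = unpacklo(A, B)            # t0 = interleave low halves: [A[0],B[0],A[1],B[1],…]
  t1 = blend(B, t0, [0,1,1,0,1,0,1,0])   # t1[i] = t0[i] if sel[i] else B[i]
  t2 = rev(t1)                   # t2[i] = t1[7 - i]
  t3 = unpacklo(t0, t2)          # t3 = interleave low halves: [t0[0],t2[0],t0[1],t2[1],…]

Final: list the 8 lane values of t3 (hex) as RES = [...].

t0 = [0x79, 0x87, 0x1c, 0xd2, 0xe2, 0xed, 0xdd, 0x42]
t1 = [0x87, 0x87, 0x1c, 0x42, 0xe2, 0x09, 0xdd, 0x01]
t2 = [0x01, 0xdd, 0x09, 0xe2, 0x42, 0x1c, 0x87, 0x87]
t3 = [0x79, 0x01, 0x87, 0xdd, 0x1c, 0x09, 0xd2, 0xe2]

RES = [ 0x79  0x01  0x87  0xdd  0x1c  0x09  0xd2  0xe2 ]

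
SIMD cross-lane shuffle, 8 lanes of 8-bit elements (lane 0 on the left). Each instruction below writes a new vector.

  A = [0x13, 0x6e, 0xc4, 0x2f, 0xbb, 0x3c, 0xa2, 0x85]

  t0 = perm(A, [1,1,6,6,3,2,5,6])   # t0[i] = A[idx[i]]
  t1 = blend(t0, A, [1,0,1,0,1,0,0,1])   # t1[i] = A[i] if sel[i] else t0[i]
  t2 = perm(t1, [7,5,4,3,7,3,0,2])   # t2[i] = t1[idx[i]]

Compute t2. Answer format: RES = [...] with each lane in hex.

→ t0 |6e|6e|a2|a2|2f|c4|3c|a2|
→ t1 |13|6e|c4|a2|bb|c4|3c|85|
→ t2 |85|c4|bb|a2|85|a2|13|c4|

RES = [0x85, 0xc4, 0xbb, 0xa2, 0x85, 0xa2, 0x13, 0xc4]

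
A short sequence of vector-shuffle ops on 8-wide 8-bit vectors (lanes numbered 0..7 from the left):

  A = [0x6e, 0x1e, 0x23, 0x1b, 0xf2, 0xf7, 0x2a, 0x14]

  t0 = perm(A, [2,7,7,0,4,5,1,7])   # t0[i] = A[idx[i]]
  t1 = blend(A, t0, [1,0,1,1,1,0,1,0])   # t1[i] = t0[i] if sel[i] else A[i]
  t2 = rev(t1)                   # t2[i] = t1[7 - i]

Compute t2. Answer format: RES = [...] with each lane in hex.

t0 = [0x23, 0x14, 0x14, 0x6e, 0xf2, 0xf7, 0x1e, 0x14]
t1 = [0x23, 0x1e, 0x14, 0x6e, 0xf2, 0xf7, 0x1e, 0x14]
t2 = [0x14, 0x1e, 0xf7, 0xf2, 0x6e, 0x14, 0x1e, 0x23]

RES = [0x14, 0x1e, 0xf7, 0xf2, 0x6e, 0x14, 0x1e, 0x23]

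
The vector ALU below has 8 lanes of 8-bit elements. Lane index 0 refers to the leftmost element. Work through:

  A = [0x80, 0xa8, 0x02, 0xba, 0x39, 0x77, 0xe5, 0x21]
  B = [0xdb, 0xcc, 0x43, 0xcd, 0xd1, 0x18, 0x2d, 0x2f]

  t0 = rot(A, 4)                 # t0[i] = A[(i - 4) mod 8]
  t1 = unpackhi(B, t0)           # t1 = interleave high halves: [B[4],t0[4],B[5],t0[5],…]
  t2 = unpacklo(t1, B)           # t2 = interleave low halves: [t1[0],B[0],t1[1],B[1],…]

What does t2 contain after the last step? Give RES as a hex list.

RES = [0xd1, 0xdb, 0x80, 0xcc, 0x18, 0x43, 0xa8, 0xcd]

→ t0 |39|77|e5|21|80|a8|02|ba|
→ t1 |d1|80|18|a8|2d|02|2f|ba|
→ t2 |d1|db|80|cc|18|43|a8|cd|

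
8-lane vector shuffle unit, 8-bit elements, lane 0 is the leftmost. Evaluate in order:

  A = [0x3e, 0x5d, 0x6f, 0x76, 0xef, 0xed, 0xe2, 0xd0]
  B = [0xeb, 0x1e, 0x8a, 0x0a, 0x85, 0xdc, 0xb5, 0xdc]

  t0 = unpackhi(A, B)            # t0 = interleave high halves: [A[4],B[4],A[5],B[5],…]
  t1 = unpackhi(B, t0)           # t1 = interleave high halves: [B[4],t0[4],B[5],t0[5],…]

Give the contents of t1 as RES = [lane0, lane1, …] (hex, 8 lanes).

RES = [ 0x85  0xe2  0xdc  0xb5  0xb5  0xd0  0xdc  0xdc ]

→ t0 |ef|85|ed|dc|e2|b5|d0|dc|
→ t1 |85|e2|dc|b5|b5|d0|dc|dc|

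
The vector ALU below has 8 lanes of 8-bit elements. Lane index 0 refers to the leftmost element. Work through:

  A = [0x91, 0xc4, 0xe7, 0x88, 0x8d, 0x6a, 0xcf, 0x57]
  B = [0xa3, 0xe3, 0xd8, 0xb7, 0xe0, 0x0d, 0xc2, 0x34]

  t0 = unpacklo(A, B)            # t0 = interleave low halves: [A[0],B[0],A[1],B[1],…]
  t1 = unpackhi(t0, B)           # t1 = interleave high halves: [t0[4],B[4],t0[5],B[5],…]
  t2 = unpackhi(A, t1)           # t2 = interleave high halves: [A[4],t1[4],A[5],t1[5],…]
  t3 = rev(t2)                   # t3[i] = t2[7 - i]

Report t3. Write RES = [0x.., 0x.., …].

RES = [ 0x34  0x57  0xb7  0xcf  0xc2  0x6a  0x88  0x8d ]

→ t0 |91|a3|c4|e3|e7|d8|88|b7|
→ t1 |e7|e0|d8|0d|88|c2|b7|34|
→ t2 |8d|88|6a|c2|cf|b7|57|34|
→ t3 |34|57|b7|cf|c2|6a|88|8d|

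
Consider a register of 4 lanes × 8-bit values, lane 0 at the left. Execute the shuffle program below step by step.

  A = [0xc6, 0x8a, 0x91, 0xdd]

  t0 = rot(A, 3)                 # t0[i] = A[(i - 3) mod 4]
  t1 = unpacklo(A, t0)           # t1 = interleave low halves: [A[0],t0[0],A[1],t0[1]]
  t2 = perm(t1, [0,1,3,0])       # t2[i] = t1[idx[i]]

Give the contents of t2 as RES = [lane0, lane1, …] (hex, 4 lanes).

→ t0 |8a|91|dd|c6|
→ t1 |c6|8a|8a|91|
→ t2 |c6|8a|91|c6|

RES = [0xc6, 0x8a, 0x91, 0xc6]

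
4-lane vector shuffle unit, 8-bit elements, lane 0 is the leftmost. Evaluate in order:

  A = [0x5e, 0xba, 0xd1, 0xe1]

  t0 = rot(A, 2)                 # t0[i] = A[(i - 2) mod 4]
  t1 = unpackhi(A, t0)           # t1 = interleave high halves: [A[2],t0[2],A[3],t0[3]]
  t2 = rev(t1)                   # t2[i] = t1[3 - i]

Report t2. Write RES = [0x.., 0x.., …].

→ t0 |d1|e1|5e|ba|
→ t1 |d1|5e|e1|ba|
→ t2 |ba|e1|5e|d1|

RES = [0xba, 0xe1, 0x5e, 0xd1]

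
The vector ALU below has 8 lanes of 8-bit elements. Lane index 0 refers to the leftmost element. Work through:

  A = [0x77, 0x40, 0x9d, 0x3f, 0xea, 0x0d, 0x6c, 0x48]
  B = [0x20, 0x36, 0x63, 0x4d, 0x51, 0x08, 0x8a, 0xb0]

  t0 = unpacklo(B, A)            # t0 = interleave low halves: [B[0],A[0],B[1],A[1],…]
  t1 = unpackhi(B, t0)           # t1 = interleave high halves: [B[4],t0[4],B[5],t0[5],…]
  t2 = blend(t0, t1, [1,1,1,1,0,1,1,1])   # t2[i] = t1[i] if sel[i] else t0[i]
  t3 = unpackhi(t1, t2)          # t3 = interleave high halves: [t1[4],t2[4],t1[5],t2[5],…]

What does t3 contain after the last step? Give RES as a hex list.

  t0: 20 77 36 40 63 9d 4d 3f
  t1: 51 63 08 9d 8a 4d b0 3f
  t2: 51 63 08 9d 63 4d b0 3f
  t3: 8a 63 4d 4d b0 b0 3f 3f

RES = [ 0x8a  0x63  0x4d  0x4d  0xb0  0xb0  0x3f  0x3f ]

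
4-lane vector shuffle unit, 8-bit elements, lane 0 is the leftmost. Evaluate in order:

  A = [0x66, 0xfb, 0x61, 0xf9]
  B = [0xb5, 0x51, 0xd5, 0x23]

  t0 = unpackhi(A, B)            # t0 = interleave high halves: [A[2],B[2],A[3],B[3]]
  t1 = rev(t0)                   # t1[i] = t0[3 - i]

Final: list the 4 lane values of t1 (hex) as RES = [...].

  t0: 61 d5 f9 23
  t1: 23 f9 d5 61

RES = [0x23, 0xf9, 0xd5, 0x61]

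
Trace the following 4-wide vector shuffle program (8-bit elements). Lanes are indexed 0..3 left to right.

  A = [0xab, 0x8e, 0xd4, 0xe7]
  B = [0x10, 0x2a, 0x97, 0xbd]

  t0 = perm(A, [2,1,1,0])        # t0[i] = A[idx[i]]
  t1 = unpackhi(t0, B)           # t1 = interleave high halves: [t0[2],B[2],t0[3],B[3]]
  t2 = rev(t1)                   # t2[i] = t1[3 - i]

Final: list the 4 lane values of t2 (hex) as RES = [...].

RES = [0xbd, 0xab, 0x97, 0x8e]

  t0: d4 8e 8e ab
  t1: 8e 97 ab bd
  t2: bd ab 97 8e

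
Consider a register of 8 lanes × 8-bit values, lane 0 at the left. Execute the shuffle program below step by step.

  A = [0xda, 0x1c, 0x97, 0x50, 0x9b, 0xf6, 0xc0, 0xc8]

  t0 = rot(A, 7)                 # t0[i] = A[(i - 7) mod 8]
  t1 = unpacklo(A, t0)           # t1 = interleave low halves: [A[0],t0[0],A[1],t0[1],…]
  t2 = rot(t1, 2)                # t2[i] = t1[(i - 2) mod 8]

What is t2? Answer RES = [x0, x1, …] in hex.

RES = [ 0x50  0x9b  0xda  0x1c  0x1c  0x97  0x97  0x50 ]

t0 = [0x1c, 0x97, 0x50, 0x9b, 0xf6, 0xc0, 0xc8, 0xda]
t1 = [0xda, 0x1c, 0x1c, 0x97, 0x97, 0x50, 0x50, 0x9b]
t2 = [0x50, 0x9b, 0xda, 0x1c, 0x1c, 0x97, 0x97, 0x50]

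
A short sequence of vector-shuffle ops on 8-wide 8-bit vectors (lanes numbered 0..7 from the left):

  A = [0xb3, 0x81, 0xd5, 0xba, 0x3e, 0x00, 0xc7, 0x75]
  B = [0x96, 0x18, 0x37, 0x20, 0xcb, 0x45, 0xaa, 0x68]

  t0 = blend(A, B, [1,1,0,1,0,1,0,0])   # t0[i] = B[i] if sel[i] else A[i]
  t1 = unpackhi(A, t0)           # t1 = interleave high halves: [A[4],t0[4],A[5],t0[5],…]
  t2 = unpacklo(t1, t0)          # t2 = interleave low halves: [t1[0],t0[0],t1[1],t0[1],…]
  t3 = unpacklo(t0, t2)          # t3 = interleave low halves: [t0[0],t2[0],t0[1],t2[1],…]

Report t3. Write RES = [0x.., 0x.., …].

RES = [ 0x96  0x3e  0x18  0x96  0xd5  0x3e  0x20  0x18 ]

→ t0 |96|18|d5|20|3e|45|c7|75|
→ t1 |3e|3e|00|45|c7|c7|75|75|
→ t2 |3e|96|3e|18|00|d5|45|20|
→ t3 |96|3e|18|96|d5|3e|20|18|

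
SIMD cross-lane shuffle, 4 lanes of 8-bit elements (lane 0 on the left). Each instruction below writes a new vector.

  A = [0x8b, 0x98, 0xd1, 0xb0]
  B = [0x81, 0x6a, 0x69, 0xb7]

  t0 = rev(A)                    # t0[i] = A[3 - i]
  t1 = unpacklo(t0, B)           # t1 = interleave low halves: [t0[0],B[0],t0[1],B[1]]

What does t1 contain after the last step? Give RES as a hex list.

RES = [0xb0, 0x81, 0xd1, 0x6a]

t0 = [0xb0, 0xd1, 0x98, 0x8b]
t1 = [0xb0, 0x81, 0xd1, 0x6a]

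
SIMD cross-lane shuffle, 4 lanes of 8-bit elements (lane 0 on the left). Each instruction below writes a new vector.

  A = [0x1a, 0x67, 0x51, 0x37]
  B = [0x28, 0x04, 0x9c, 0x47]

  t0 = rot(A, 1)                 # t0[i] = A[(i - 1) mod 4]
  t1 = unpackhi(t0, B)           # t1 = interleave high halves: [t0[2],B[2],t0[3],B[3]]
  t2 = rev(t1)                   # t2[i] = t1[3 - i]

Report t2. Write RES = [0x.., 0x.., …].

→ t0 |37|1a|67|51|
→ t1 |67|9c|51|47|
→ t2 |47|51|9c|67|

RES = [0x47, 0x51, 0x9c, 0x67]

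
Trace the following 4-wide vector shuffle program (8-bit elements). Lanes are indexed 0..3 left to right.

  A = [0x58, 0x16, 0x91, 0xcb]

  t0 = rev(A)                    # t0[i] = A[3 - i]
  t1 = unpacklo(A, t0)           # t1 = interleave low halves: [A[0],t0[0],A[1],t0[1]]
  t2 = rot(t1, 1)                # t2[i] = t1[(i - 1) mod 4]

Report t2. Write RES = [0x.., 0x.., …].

t0 = [0xcb, 0x91, 0x16, 0x58]
t1 = [0x58, 0xcb, 0x16, 0x91]
t2 = [0x91, 0x58, 0xcb, 0x16]

RES = [0x91, 0x58, 0xcb, 0x16]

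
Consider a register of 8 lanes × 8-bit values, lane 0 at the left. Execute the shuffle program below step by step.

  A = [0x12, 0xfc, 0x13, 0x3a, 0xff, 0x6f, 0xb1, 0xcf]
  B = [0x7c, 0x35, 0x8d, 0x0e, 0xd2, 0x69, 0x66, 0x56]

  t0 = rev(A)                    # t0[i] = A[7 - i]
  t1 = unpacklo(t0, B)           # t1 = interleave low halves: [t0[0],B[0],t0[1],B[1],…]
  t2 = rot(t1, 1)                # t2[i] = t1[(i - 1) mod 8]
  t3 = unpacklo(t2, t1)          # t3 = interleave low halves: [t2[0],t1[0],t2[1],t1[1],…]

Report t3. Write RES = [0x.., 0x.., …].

RES = [0x0e, 0xcf, 0xcf, 0x7c, 0x7c, 0xb1, 0xb1, 0x35]

t0 = [0xcf, 0xb1, 0x6f, 0xff, 0x3a, 0x13, 0xfc, 0x12]
t1 = [0xcf, 0x7c, 0xb1, 0x35, 0x6f, 0x8d, 0xff, 0x0e]
t2 = [0x0e, 0xcf, 0x7c, 0xb1, 0x35, 0x6f, 0x8d, 0xff]
t3 = [0x0e, 0xcf, 0xcf, 0x7c, 0x7c, 0xb1, 0xb1, 0x35]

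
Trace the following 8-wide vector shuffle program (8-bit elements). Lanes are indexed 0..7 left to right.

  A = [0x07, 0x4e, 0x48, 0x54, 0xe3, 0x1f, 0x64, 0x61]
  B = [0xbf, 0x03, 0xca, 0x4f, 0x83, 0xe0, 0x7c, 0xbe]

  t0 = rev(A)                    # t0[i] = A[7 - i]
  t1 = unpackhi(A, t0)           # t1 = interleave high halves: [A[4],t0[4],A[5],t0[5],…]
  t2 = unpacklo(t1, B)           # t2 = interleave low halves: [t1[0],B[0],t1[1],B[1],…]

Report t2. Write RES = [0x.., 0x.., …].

t0 = [0x61, 0x64, 0x1f, 0xe3, 0x54, 0x48, 0x4e, 0x07]
t1 = [0xe3, 0x54, 0x1f, 0x48, 0x64, 0x4e, 0x61, 0x07]
t2 = [0xe3, 0xbf, 0x54, 0x03, 0x1f, 0xca, 0x48, 0x4f]

RES = [0xe3, 0xbf, 0x54, 0x03, 0x1f, 0xca, 0x48, 0x4f]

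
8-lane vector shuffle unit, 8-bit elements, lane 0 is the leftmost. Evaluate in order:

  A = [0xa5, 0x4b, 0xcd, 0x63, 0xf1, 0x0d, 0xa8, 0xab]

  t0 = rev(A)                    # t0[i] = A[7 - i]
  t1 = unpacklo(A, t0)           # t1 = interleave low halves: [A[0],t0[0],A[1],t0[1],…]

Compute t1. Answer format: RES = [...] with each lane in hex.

RES = [0xa5, 0xab, 0x4b, 0xa8, 0xcd, 0x0d, 0x63, 0xf1]

t0 = [0xab, 0xa8, 0x0d, 0xf1, 0x63, 0xcd, 0x4b, 0xa5]
t1 = [0xa5, 0xab, 0x4b, 0xa8, 0xcd, 0x0d, 0x63, 0xf1]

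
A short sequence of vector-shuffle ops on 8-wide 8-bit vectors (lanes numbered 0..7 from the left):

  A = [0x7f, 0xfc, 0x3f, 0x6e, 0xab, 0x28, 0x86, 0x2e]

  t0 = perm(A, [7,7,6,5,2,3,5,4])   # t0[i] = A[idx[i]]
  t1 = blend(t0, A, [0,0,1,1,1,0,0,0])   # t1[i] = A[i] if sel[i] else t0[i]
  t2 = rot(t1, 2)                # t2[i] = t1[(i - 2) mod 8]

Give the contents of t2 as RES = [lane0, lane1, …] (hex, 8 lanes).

RES = [0x28, 0xab, 0x2e, 0x2e, 0x3f, 0x6e, 0xab, 0x6e]

  t0: 2e 2e 86 28 3f 6e 28 ab
  t1: 2e 2e 3f 6e ab 6e 28 ab
  t2: 28 ab 2e 2e 3f 6e ab 6e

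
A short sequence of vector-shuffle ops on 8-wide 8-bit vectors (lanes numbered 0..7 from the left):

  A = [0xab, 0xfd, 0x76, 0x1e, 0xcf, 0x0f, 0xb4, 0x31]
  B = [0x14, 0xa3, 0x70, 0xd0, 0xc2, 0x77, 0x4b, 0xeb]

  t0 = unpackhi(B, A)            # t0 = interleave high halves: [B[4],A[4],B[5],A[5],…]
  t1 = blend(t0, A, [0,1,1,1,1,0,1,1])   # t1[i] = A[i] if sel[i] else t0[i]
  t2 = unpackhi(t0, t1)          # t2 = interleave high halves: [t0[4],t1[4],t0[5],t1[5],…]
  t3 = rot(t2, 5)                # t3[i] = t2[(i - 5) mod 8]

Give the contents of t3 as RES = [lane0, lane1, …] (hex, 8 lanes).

t0 = [0xc2, 0xcf, 0x77, 0x0f, 0x4b, 0xb4, 0xeb, 0x31]
t1 = [0xc2, 0xfd, 0x76, 0x1e, 0xcf, 0xb4, 0xb4, 0x31]
t2 = [0x4b, 0xcf, 0xb4, 0xb4, 0xeb, 0xb4, 0x31, 0x31]
t3 = [0xb4, 0xeb, 0xb4, 0x31, 0x31, 0x4b, 0xcf, 0xb4]

RES = [0xb4, 0xeb, 0xb4, 0x31, 0x31, 0x4b, 0xcf, 0xb4]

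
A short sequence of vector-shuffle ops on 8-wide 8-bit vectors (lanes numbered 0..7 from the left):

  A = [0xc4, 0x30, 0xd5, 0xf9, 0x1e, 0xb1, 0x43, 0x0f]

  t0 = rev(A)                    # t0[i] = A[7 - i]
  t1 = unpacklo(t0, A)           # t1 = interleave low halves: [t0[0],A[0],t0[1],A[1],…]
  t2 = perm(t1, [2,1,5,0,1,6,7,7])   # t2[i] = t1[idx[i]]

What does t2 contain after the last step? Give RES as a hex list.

t0 = [0x0f, 0x43, 0xb1, 0x1e, 0xf9, 0xd5, 0x30, 0xc4]
t1 = [0x0f, 0xc4, 0x43, 0x30, 0xb1, 0xd5, 0x1e, 0xf9]
t2 = [0x43, 0xc4, 0xd5, 0x0f, 0xc4, 0x1e, 0xf9, 0xf9]

RES = [0x43, 0xc4, 0xd5, 0x0f, 0xc4, 0x1e, 0xf9, 0xf9]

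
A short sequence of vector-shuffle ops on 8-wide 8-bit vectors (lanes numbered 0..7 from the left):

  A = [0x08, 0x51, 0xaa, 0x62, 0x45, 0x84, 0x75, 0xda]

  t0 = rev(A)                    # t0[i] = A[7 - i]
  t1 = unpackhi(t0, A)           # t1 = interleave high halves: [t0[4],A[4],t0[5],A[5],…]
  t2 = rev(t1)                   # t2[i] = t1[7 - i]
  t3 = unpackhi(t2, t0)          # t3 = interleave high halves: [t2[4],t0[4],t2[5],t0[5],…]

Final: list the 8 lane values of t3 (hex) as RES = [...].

RES = [0x84, 0x62, 0xaa, 0xaa, 0x45, 0x51, 0x62, 0x08]

→ t0 |da|75|84|45|62|aa|51|08|
→ t1 |62|45|aa|84|51|75|08|da|
→ t2 |da|08|75|51|84|aa|45|62|
→ t3 |84|62|aa|aa|45|51|62|08|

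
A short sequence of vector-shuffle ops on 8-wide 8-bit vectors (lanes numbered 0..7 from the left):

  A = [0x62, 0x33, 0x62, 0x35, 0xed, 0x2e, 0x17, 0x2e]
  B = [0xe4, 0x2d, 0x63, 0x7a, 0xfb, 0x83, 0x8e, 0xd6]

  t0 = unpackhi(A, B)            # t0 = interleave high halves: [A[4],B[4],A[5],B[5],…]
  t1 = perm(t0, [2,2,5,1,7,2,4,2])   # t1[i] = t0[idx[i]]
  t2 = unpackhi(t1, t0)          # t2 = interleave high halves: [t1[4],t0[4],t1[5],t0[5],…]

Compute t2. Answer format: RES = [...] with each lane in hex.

RES = [0xd6, 0x17, 0x2e, 0x8e, 0x17, 0x2e, 0x2e, 0xd6]

  t0: ed fb 2e 83 17 8e 2e d6
  t1: 2e 2e 8e fb d6 2e 17 2e
  t2: d6 17 2e 8e 17 2e 2e d6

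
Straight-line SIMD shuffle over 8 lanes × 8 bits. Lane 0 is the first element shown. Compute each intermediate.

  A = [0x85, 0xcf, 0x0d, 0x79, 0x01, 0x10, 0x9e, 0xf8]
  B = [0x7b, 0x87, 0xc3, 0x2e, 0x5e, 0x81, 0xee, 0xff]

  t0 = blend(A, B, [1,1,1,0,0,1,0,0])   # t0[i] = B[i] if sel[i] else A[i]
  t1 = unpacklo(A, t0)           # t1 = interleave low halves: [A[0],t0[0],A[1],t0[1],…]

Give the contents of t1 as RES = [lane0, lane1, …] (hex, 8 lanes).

RES = [0x85, 0x7b, 0xcf, 0x87, 0x0d, 0xc3, 0x79, 0x79]

t0 = [0x7b, 0x87, 0xc3, 0x79, 0x01, 0x81, 0x9e, 0xf8]
t1 = [0x85, 0x7b, 0xcf, 0x87, 0x0d, 0xc3, 0x79, 0x79]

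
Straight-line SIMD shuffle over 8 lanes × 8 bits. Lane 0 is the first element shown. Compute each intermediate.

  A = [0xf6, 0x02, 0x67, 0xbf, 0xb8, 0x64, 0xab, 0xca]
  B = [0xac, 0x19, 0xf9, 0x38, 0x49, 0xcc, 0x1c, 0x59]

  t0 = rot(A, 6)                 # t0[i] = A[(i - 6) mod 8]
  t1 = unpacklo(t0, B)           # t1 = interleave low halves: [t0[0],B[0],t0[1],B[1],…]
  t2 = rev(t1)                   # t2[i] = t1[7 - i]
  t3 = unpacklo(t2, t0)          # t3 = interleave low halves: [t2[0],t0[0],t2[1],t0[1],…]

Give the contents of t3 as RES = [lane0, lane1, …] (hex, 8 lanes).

t0 = [0x67, 0xbf, 0xb8, 0x64, 0xab, 0xca, 0xf6, 0x02]
t1 = [0x67, 0xac, 0xbf, 0x19, 0xb8, 0xf9, 0x64, 0x38]
t2 = [0x38, 0x64, 0xf9, 0xb8, 0x19, 0xbf, 0xac, 0x67]
t3 = [0x38, 0x67, 0x64, 0xbf, 0xf9, 0xb8, 0xb8, 0x64]

RES = [ 0x38  0x67  0x64  0xbf  0xf9  0xb8  0xb8  0x64 ]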